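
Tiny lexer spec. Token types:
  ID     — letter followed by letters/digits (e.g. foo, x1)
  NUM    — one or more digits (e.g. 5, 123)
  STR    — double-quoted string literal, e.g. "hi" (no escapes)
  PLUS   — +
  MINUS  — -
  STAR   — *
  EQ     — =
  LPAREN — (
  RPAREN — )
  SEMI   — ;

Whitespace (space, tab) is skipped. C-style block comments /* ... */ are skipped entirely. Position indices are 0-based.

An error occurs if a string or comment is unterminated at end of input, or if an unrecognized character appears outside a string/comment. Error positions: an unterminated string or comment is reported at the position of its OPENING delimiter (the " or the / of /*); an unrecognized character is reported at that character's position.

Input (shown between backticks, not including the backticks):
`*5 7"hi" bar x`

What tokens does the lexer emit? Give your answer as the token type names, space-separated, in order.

Answer: STAR NUM NUM STR ID ID

Derivation:
pos=0: emit STAR '*'
pos=1: emit NUM '5' (now at pos=2)
pos=3: emit NUM '7' (now at pos=4)
pos=4: enter STRING mode
pos=4: emit STR "hi" (now at pos=8)
pos=9: emit ID 'bar' (now at pos=12)
pos=13: emit ID 'x' (now at pos=14)
DONE. 6 tokens: [STAR, NUM, NUM, STR, ID, ID]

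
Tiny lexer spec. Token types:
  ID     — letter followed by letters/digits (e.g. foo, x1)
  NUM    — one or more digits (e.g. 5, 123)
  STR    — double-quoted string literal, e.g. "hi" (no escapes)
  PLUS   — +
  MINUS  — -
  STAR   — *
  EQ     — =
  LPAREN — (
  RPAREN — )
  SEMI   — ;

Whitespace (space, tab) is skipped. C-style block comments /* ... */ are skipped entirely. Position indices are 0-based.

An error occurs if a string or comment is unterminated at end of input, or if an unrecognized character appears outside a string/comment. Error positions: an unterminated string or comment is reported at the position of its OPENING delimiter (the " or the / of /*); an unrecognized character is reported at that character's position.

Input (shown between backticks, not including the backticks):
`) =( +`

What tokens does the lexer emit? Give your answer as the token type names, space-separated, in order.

Answer: RPAREN EQ LPAREN PLUS

Derivation:
pos=0: emit RPAREN ')'
pos=2: emit EQ '='
pos=3: emit LPAREN '('
pos=5: emit PLUS '+'
DONE. 4 tokens: [RPAREN, EQ, LPAREN, PLUS]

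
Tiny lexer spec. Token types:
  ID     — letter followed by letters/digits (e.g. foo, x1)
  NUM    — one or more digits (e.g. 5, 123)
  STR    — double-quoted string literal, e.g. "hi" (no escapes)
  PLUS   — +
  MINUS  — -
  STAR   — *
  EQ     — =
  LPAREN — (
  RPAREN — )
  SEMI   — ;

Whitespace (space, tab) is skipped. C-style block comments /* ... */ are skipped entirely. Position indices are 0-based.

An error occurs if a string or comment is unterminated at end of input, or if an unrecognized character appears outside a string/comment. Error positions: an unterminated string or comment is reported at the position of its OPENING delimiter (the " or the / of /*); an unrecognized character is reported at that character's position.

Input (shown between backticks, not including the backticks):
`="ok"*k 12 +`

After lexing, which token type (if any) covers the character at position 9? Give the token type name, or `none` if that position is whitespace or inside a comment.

pos=0: emit EQ '='
pos=1: enter STRING mode
pos=1: emit STR "ok" (now at pos=5)
pos=5: emit STAR '*'
pos=6: emit ID 'k' (now at pos=7)
pos=8: emit NUM '12' (now at pos=10)
pos=11: emit PLUS '+'
DONE. 6 tokens: [EQ, STR, STAR, ID, NUM, PLUS]
Position 9: char is '2' -> NUM

Answer: NUM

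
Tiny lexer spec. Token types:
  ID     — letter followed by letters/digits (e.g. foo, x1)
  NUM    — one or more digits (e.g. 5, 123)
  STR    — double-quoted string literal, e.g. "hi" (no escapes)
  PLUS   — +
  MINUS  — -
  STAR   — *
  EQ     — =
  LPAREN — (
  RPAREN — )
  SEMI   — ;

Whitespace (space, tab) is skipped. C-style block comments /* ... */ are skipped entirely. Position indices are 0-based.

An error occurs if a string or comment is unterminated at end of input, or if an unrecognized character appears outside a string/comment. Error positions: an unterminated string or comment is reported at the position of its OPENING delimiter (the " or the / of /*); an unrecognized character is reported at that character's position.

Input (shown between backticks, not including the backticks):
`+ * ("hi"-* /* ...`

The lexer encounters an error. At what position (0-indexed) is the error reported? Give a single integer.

Answer: 12

Derivation:
pos=0: emit PLUS '+'
pos=2: emit STAR '*'
pos=4: emit LPAREN '('
pos=5: enter STRING mode
pos=5: emit STR "hi" (now at pos=9)
pos=9: emit MINUS '-'
pos=10: emit STAR '*'
pos=12: enter COMMENT mode (saw '/*')
pos=12: ERROR — unterminated comment (reached EOF)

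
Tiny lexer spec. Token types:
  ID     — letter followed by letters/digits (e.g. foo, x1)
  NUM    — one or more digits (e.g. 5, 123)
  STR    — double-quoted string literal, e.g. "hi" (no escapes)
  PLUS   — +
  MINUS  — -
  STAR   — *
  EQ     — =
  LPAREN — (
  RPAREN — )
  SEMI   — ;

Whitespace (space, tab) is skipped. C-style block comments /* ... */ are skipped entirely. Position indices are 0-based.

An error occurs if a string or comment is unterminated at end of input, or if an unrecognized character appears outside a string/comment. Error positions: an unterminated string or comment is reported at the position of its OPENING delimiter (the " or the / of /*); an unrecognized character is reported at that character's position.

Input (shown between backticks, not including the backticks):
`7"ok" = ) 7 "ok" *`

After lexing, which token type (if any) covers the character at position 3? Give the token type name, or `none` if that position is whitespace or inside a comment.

pos=0: emit NUM '7' (now at pos=1)
pos=1: enter STRING mode
pos=1: emit STR "ok" (now at pos=5)
pos=6: emit EQ '='
pos=8: emit RPAREN ')'
pos=10: emit NUM '7' (now at pos=11)
pos=12: enter STRING mode
pos=12: emit STR "ok" (now at pos=16)
pos=17: emit STAR '*'
DONE. 7 tokens: [NUM, STR, EQ, RPAREN, NUM, STR, STAR]
Position 3: char is 'k' -> STR

Answer: STR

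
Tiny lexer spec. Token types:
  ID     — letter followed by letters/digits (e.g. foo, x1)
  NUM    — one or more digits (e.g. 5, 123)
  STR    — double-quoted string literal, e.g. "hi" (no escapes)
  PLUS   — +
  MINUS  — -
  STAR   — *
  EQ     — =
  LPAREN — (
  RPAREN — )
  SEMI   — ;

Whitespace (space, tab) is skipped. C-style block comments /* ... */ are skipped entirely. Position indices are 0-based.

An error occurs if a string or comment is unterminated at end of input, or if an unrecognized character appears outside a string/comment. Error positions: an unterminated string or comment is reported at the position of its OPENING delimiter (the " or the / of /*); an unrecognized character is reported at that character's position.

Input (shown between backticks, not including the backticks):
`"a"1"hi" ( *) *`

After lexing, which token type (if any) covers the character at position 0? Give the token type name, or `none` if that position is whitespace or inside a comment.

pos=0: enter STRING mode
pos=0: emit STR "a" (now at pos=3)
pos=3: emit NUM '1' (now at pos=4)
pos=4: enter STRING mode
pos=4: emit STR "hi" (now at pos=8)
pos=9: emit LPAREN '('
pos=11: emit STAR '*'
pos=12: emit RPAREN ')'
pos=14: emit STAR '*'
DONE. 7 tokens: [STR, NUM, STR, LPAREN, STAR, RPAREN, STAR]
Position 0: char is '"' -> STR

Answer: STR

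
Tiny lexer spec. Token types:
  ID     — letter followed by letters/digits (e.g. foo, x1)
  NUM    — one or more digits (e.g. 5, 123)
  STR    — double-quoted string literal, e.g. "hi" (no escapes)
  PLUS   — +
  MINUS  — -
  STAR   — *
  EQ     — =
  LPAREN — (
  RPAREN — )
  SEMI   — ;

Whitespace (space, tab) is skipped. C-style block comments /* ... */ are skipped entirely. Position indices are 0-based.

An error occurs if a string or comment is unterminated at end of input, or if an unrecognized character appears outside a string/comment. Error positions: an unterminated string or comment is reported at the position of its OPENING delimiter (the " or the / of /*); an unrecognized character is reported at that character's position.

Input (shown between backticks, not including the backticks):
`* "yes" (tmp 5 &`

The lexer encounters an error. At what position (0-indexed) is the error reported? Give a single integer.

pos=0: emit STAR '*'
pos=2: enter STRING mode
pos=2: emit STR "yes" (now at pos=7)
pos=8: emit LPAREN '('
pos=9: emit ID 'tmp' (now at pos=12)
pos=13: emit NUM '5' (now at pos=14)
pos=15: ERROR — unrecognized char '&'

Answer: 15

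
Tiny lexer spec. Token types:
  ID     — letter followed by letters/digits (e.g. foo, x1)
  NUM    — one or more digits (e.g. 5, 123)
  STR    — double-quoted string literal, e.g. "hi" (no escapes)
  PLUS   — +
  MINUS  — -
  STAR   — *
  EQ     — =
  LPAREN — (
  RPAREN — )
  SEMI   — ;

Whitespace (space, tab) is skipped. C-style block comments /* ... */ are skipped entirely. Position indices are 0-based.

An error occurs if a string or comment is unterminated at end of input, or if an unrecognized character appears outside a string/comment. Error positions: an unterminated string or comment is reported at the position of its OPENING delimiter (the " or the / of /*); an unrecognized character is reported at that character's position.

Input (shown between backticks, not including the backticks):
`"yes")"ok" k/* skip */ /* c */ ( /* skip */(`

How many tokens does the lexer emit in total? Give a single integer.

pos=0: enter STRING mode
pos=0: emit STR "yes" (now at pos=5)
pos=5: emit RPAREN ')'
pos=6: enter STRING mode
pos=6: emit STR "ok" (now at pos=10)
pos=11: emit ID 'k' (now at pos=12)
pos=12: enter COMMENT mode (saw '/*')
exit COMMENT mode (now at pos=22)
pos=23: enter COMMENT mode (saw '/*')
exit COMMENT mode (now at pos=30)
pos=31: emit LPAREN '('
pos=33: enter COMMENT mode (saw '/*')
exit COMMENT mode (now at pos=43)
pos=43: emit LPAREN '('
DONE. 6 tokens: [STR, RPAREN, STR, ID, LPAREN, LPAREN]

Answer: 6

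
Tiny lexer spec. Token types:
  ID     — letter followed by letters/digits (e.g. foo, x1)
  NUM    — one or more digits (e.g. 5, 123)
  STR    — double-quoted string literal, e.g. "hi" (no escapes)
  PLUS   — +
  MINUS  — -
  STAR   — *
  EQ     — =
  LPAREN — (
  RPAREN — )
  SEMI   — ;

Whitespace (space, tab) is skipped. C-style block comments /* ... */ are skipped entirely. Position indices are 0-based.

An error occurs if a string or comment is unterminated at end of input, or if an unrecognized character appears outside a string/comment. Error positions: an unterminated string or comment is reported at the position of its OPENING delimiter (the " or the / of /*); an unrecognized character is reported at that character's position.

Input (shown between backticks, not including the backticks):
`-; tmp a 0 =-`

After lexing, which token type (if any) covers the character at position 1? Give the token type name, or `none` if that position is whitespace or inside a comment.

Answer: SEMI

Derivation:
pos=0: emit MINUS '-'
pos=1: emit SEMI ';'
pos=3: emit ID 'tmp' (now at pos=6)
pos=7: emit ID 'a' (now at pos=8)
pos=9: emit NUM '0' (now at pos=10)
pos=11: emit EQ '='
pos=12: emit MINUS '-'
DONE. 7 tokens: [MINUS, SEMI, ID, ID, NUM, EQ, MINUS]
Position 1: char is ';' -> SEMI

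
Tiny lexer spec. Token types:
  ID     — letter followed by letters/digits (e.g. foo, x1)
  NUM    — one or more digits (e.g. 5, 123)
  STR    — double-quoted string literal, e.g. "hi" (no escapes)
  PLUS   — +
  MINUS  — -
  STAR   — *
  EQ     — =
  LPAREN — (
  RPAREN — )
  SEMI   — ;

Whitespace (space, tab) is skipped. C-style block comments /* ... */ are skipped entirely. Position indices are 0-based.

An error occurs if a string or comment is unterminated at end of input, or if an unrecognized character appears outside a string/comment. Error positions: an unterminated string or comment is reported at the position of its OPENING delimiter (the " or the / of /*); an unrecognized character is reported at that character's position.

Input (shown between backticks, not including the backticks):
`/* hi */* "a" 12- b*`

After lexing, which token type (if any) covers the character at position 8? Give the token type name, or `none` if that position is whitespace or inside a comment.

pos=0: enter COMMENT mode (saw '/*')
exit COMMENT mode (now at pos=8)
pos=8: emit STAR '*'
pos=10: enter STRING mode
pos=10: emit STR "a" (now at pos=13)
pos=14: emit NUM '12' (now at pos=16)
pos=16: emit MINUS '-'
pos=18: emit ID 'b' (now at pos=19)
pos=19: emit STAR '*'
DONE. 6 tokens: [STAR, STR, NUM, MINUS, ID, STAR]
Position 8: char is '*' -> STAR

Answer: STAR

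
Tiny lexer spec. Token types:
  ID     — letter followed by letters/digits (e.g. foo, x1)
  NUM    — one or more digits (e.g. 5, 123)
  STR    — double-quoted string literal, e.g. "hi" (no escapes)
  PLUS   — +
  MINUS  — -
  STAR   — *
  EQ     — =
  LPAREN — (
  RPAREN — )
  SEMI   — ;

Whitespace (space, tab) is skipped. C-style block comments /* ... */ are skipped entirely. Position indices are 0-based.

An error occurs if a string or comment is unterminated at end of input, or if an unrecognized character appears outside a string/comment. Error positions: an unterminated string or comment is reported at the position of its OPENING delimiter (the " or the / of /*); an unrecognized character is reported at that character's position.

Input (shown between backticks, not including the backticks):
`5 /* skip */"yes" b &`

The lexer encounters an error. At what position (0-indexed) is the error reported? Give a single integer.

Answer: 20

Derivation:
pos=0: emit NUM '5' (now at pos=1)
pos=2: enter COMMENT mode (saw '/*')
exit COMMENT mode (now at pos=12)
pos=12: enter STRING mode
pos=12: emit STR "yes" (now at pos=17)
pos=18: emit ID 'b' (now at pos=19)
pos=20: ERROR — unrecognized char '&'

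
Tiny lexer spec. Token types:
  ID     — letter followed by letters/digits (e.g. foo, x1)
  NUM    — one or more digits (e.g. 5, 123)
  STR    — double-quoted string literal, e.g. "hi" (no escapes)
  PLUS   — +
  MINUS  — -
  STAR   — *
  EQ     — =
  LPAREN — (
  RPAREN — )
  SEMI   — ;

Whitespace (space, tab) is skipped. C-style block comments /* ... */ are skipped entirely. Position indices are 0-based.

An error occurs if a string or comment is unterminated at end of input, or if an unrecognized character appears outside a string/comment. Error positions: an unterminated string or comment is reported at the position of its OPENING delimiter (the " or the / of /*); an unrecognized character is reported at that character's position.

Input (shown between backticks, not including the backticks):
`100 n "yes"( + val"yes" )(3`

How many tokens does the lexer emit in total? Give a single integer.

Answer: 10

Derivation:
pos=0: emit NUM '100' (now at pos=3)
pos=4: emit ID 'n' (now at pos=5)
pos=6: enter STRING mode
pos=6: emit STR "yes" (now at pos=11)
pos=11: emit LPAREN '('
pos=13: emit PLUS '+'
pos=15: emit ID 'val' (now at pos=18)
pos=18: enter STRING mode
pos=18: emit STR "yes" (now at pos=23)
pos=24: emit RPAREN ')'
pos=25: emit LPAREN '('
pos=26: emit NUM '3' (now at pos=27)
DONE. 10 tokens: [NUM, ID, STR, LPAREN, PLUS, ID, STR, RPAREN, LPAREN, NUM]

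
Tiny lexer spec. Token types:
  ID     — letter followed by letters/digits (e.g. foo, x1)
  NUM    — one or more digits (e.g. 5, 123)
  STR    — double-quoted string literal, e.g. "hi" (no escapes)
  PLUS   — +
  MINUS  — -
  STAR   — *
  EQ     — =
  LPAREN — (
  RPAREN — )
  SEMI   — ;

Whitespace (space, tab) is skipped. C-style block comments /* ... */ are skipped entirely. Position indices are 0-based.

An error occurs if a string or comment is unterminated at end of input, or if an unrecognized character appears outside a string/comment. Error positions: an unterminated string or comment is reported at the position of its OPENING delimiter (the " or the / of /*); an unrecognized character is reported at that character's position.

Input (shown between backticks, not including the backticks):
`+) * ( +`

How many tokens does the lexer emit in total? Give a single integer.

pos=0: emit PLUS '+'
pos=1: emit RPAREN ')'
pos=3: emit STAR '*'
pos=5: emit LPAREN '('
pos=7: emit PLUS '+'
DONE. 5 tokens: [PLUS, RPAREN, STAR, LPAREN, PLUS]

Answer: 5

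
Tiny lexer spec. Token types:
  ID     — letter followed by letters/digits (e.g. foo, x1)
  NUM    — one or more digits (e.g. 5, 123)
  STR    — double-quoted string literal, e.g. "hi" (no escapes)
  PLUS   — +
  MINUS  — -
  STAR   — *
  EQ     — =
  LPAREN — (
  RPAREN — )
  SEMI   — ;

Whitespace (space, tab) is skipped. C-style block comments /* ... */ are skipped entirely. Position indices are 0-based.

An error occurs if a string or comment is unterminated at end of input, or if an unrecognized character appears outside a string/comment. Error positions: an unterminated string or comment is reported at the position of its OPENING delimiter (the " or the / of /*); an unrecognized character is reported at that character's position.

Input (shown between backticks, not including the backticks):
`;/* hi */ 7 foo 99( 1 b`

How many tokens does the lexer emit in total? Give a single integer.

Answer: 7

Derivation:
pos=0: emit SEMI ';'
pos=1: enter COMMENT mode (saw '/*')
exit COMMENT mode (now at pos=9)
pos=10: emit NUM '7' (now at pos=11)
pos=12: emit ID 'foo' (now at pos=15)
pos=16: emit NUM '99' (now at pos=18)
pos=18: emit LPAREN '('
pos=20: emit NUM '1' (now at pos=21)
pos=22: emit ID 'b' (now at pos=23)
DONE. 7 tokens: [SEMI, NUM, ID, NUM, LPAREN, NUM, ID]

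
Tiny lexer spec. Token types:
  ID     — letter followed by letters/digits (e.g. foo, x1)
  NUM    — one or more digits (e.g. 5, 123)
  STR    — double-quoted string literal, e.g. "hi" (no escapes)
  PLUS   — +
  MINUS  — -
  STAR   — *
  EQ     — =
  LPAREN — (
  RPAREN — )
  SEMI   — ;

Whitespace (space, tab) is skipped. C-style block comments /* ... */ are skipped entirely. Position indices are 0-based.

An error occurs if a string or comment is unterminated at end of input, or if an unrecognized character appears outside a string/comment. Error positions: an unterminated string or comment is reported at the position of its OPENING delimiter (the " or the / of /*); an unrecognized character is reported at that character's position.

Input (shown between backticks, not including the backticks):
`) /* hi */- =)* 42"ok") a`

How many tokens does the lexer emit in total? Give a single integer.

Answer: 9

Derivation:
pos=0: emit RPAREN ')'
pos=2: enter COMMENT mode (saw '/*')
exit COMMENT mode (now at pos=10)
pos=10: emit MINUS '-'
pos=12: emit EQ '='
pos=13: emit RPAREN ')'
pos=14: emit STAR '*'
pos=16: emit NUM '42' (now at pos=18)
pos=18: enter STRING mode
pos=18: emit STR "ok" (now at pos=22)
pos=22: emit RPAREN ')'
pos=24: emit ID 'a' (now at pos=25)
DONE. 9 tokens: [RPAREN, MINUS, EQ, RPAREN, STAR, NUM, STR, RPAREN, ID]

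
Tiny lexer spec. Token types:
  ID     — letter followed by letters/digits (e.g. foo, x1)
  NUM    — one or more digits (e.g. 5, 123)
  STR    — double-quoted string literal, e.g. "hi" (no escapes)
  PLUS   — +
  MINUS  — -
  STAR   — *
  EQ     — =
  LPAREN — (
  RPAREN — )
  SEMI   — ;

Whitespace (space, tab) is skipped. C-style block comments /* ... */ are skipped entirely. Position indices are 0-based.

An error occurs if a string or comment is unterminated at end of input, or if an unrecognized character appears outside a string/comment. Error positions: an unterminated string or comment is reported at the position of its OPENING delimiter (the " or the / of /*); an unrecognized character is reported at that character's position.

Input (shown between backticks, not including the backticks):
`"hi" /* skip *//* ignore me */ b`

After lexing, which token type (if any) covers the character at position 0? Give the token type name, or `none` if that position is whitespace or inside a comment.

pos=0: enter STRING mode
pos=0: emit STR "hi" (now at pos=4)
pos=5: enter COMMENT mode (saw '/*')
exit COMMENT mode (now at pos=15)
pos=15: enter COMMENT mode (saw '/*')
exit COMMENT mode (now at pos=30)
pos=31: emit ID 'b' (now at pos=32)
DONE. 2 tokens: [STR, ID]
Position 0: char is '"' -> STR

Answer: STR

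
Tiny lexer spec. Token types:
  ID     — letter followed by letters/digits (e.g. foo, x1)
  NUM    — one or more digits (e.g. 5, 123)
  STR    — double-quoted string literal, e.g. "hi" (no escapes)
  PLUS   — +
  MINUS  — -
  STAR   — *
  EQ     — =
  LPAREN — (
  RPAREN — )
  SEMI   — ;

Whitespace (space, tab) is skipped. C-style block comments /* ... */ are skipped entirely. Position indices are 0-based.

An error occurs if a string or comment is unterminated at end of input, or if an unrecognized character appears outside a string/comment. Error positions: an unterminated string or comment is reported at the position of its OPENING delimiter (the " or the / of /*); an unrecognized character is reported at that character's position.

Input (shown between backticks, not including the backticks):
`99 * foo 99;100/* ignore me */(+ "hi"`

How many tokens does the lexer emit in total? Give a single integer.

pos=0: emit NUM '99' (now at pos=2)
pos=3: emit STAR '*'
pos=5: emit ID 'foo' (now at pos=8)
pos=9: emit NUM '99' (now at pos=11)
pos=11: emit SEMI ';'
pos=12: emit NUM '100' (now at pos=15)
pos=15: enter COMMENT mode (saw '/*')
exit COMMENT mode (now at pos=30)
pos=30: emit LPAREN '('
pos=31: emit PLUS '+'
pos=33: enter STRING mode
pos=33: emit STR "hi" (now at pos=37)
DONE. 9 tokens: [NUM, STAR, ID, NUM, SEMI, NUM, LPAREN, PLUS, STR]

Answer: 9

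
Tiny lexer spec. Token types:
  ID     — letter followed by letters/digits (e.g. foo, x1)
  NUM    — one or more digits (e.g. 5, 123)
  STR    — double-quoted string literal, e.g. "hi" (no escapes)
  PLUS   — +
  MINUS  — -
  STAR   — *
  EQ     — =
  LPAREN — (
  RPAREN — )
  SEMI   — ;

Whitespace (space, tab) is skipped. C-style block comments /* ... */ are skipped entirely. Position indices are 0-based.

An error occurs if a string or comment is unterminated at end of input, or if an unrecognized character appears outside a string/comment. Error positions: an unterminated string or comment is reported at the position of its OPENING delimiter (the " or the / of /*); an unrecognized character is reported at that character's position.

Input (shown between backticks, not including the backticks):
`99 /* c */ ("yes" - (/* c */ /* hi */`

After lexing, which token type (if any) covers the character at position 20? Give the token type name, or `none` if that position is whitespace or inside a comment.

pos=0: emit NUM '99' (now at pos=2)
pos=3: enter COMMENT mode (saw '/*')
exit COMMENT mode (now at pos=10)
pos=11: emit LPAREN '('
pos=12: enter STRING mode
pos=12: emit STR "yes" (now at pos=17)
pos=18: emit MINUS '-'
pos=20: emit LPAREN '('
pos=21: enter COMMENT mode (saw '/*')
exit COMMENT mode (now at pos=28)
pos=29: enter COMMENT mode (saw '/*')
exit COMMENT mode (now at pos=37)
DONE. 5 tokens: [NUM, LPAREN, STR, MINUS, LPAREN]
Position 20: char is '(' -> LPAREN

Answer: LPAREN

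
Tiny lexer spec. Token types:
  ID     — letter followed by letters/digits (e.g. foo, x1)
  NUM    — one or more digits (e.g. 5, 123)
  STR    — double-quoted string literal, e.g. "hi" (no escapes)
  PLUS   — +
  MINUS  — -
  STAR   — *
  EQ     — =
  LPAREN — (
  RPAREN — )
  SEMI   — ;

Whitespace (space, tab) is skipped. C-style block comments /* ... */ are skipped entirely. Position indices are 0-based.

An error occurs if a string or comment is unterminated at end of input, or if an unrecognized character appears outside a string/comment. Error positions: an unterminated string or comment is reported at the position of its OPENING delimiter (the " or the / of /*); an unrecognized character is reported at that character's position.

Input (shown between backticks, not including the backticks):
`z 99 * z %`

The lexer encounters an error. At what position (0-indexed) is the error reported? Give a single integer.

Answer: 9

Derivation:
pos=0: emit ID 'z' (now at pos=1)
pos=2: emit NUM '99' (now at pos=4)
pos=5: emit STAR '*'
pos=7: emit ID 'z' (now at pos=8)
pos=9: ERROR — unrecognized char '%'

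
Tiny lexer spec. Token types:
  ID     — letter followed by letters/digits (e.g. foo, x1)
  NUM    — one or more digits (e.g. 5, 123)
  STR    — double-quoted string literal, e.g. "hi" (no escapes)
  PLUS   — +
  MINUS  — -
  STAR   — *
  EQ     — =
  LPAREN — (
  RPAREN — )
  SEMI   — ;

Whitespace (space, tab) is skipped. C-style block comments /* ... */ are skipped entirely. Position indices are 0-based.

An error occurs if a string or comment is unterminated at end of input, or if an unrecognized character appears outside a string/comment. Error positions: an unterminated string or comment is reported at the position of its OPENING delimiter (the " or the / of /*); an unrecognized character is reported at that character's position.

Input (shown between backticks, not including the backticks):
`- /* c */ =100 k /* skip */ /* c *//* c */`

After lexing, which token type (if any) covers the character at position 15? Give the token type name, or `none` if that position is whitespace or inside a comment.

pos=0: emit MINUS '-'
pos=2: enter COMMENT mode (saw '/*')
exit COMMENT mode (now at pos=9)
pos=10: emit EQ '='
pos=11: emit NUM '100' (now at pos=14)
pos=15: emit ID 'k' (now at pos=16)
pos=17: enter COMMENT mode (saw '/*')
exit COMMENT mode (now at pos=27)
pos=28: enter COMMENT mode (saw '/*')
exit COMMENT mode (now at pos=35)
pos=35: enter COMMENT mode (saw '/*')
exit COMMENT mode (now at pos=42)
DONE. 4 tokens: [MINUS, EQ, NUM, ID]
Position 15: char is 'k' -> ID

Answer: ID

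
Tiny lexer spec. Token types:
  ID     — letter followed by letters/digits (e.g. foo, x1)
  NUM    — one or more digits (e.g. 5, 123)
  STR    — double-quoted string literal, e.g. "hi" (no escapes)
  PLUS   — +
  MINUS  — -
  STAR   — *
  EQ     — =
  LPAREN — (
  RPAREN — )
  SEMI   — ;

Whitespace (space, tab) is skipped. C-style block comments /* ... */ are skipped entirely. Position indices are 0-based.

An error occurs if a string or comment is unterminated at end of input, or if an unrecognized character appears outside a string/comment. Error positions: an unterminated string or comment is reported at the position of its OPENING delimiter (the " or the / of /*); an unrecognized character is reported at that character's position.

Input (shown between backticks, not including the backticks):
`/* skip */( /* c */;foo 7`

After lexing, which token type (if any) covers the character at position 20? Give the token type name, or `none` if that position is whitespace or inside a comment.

Answer: ID

Derivation:
pos=0: enter COMMENT mode (saw '/*')
exit COMMENT mode (now at pos=10)
pos=10: emit LPAREN '('
pos=12: enter COMMENT mode (saw '/*')
exit COMMENT mode (now at pos=19)
pos=19: emit SEMI ';'
pos=20: emit ID 'foo' (now at pos=23)
pos=24: emit NUM '7' (now at pos=25)
DONE. 4 tokens: [LPAREN, SEMI, ID, NUM]
Position 20: char is 'f' -> ID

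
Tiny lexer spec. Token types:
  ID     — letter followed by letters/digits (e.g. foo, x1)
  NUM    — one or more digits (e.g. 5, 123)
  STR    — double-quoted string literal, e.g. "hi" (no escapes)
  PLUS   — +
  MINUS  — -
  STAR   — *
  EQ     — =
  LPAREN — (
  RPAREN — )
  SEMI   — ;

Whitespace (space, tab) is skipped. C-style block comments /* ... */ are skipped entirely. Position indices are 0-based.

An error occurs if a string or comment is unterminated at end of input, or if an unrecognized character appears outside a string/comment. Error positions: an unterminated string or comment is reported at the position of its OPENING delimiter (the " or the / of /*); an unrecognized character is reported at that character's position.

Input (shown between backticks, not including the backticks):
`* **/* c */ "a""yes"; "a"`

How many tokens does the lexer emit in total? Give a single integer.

pos=0: emit STAR '*'
pos=2: emit STAR '*'
pos=3: emit STAR '*'
pos=4: enter COMMENT mode (saw '/*')
exit COMMENT mode (now at pos=11)
pos=12: enter STRING mode
pos=12: emit STR "a" (now at pos=15)
pos=15: enter STRING mode
pos=15: emit STR "yes" (now at pos=20)
pos=20: emit SEMI ';'
pos=22: enter STRING mode
pos=22: emit STR "a" (now at pos=25)
DONE. 7 tokens: [STAR, STAR, STAR, STR, STR, SEMI, STR]

Answer: 7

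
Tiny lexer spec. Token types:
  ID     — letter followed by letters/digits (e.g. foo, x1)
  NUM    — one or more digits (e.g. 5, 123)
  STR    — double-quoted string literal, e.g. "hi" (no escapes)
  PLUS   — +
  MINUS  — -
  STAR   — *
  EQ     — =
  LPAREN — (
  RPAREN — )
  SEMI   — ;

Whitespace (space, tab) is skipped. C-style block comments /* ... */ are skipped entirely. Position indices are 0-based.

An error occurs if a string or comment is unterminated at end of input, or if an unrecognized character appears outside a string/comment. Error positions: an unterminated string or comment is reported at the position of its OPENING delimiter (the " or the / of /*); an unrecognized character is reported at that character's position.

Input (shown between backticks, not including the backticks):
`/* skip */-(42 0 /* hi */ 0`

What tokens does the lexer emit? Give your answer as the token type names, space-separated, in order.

pos=0: enter COMMENT mode (saw '/*')
exit COMMENT mode (now at pos=10)
pos=10: emit MINUS '-'
pos=11: emit LPAREN '('
pos=12: emit NUM '42' (now at pos=14)
pos=15: emit NUM '0' (now at pos=16)
pos=17: enter COMMENT mode (saw '/*')
exit COMMENT mode (now at pos=25)
pos=26: emit NUM '0' (now at pos=27)
DONE. 5 tokens: [MINUS, LPAREN, NUM, NUM, NUM]

Answer: MINUS LPAREN NUM NUM NUM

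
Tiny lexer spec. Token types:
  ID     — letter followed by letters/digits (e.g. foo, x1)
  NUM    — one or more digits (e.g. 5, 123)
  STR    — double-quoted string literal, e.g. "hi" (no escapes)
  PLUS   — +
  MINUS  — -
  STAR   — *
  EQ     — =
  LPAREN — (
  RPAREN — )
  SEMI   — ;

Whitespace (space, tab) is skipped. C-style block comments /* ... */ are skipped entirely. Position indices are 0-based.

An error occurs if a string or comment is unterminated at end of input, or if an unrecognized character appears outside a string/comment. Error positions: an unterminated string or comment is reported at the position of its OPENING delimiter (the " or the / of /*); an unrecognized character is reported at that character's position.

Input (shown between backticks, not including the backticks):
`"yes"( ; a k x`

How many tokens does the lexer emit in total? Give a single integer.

pos=0: enter STRING mode
pos=0: emit STR "yes" (now at pos=5)
pos=5: emit LPAREN '('
pos=7: emit SEMI ';'
pos=9: emit ID 'a' (now at pos=10)
pos=11: emit ID 'k' (now at pos=12)
pos=13: emit ID 'x' (now at pos=14)
DONE. 6 tokens: [STR, LPAREN, SEMI, ID, ID, ID]

Answer: 6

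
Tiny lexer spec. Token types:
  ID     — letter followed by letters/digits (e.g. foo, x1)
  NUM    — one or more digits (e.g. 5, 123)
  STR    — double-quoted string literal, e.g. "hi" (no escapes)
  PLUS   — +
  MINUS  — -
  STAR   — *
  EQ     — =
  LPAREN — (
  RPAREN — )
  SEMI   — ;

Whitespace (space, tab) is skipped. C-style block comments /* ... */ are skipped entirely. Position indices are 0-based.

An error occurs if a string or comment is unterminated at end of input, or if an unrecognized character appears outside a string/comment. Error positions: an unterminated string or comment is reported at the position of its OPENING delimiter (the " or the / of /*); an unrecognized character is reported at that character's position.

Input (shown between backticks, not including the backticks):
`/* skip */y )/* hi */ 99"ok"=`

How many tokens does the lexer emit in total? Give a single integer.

Answer: 5

Derivation:
pos=0: enter COMMENT mode (saw '/*')
exit COMMENT mode (now at pos=10)
pos=10: emit ID 'y' (now at pos=11)
pos=12: emit RPAREN ')'
pos=13: enter COMMENT mode (saw '/*')
exit COMMENT mode (now at pos=21)
pos=22: emit NUM '99' (now at pos=24)
pos=24: enter STRING mode
pos=24: emit STR "ok" (now at pos=28)
pos=28: emit EQ '='
DONE. 5 tokens: [ID, RPAREN, NUM, STR, EQ]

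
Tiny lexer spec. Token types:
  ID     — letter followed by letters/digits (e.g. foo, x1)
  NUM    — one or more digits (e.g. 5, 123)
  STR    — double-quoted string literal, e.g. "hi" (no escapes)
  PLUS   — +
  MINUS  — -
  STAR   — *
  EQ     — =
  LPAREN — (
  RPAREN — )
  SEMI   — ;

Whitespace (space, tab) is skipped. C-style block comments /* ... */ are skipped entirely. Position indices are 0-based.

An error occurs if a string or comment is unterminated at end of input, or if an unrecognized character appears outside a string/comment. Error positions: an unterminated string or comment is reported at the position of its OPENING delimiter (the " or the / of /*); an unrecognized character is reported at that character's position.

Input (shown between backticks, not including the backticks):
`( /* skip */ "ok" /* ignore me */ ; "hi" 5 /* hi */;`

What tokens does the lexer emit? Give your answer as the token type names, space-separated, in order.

pos=0: emit LPAREN '('
pos=2: enter COMMENT mode (saw '/*')
exit COMMENT mode (now at pos=12)
pos=13: enter STRING mode
pos=13: emit STR "ok" (now at pos=17)
pos=18: enter COMMENT mode (saw '/*')
exit COMMENT mode (now at pos=33)
pos=34: emit SEMI ';'
pos=36: enter STRING mode
pos=36: emit STR "hi" (now at pos=40)
pos=41: emit NUM '5' (now at pos=42)
pos=43: enter COMMENT mode (saw '/*')
exit COMMENT mode (now at pos=51)
pos=51: emit SEMI ';'
DONE. 6 tokens: [LPAREN, STR, SEMI, STR, NUM, SEMI]

Answer: LPAREN STR SEMI STR NUM SEMI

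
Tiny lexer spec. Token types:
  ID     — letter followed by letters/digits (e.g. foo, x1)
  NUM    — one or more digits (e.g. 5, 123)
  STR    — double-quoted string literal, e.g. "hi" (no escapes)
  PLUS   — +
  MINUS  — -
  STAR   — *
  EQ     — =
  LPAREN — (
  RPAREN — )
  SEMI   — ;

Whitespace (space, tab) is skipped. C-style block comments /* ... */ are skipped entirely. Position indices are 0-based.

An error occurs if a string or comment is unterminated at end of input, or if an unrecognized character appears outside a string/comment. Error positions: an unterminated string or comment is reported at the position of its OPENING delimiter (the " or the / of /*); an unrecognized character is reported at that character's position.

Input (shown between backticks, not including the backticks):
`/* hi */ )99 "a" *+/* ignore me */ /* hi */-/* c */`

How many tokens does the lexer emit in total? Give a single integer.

pos=0: enter COMMENT mode (saw '/*')
exit COMMENT mode (now at pos=8)
pos=9: emit RPAREN ')'
pos=10: emit NUM '99' (now at pos=12)
pos=13: enter STRING mode
pos=13: emit STR "a" (now at pos=16)
pos=17: emit STAR '*'
pos=18: emit PLUS '+'
pos=19: enter COMMENT mode (saw '/*')
exit COMMENT mode (now at pos=34)
pos=35: enter COMMENT mode (saw '/*')
exit COMMENT mode (now at pos=43)
pos=43: emit MINUS '-'
pos=44: enter COMMENT mode (saw '/*')
exit COMMENT mode (now at pos=51)
DONE. 6 tokens: [RPAREN, NUM, STR, STAR, PLUS, MINUS]

Answer: 6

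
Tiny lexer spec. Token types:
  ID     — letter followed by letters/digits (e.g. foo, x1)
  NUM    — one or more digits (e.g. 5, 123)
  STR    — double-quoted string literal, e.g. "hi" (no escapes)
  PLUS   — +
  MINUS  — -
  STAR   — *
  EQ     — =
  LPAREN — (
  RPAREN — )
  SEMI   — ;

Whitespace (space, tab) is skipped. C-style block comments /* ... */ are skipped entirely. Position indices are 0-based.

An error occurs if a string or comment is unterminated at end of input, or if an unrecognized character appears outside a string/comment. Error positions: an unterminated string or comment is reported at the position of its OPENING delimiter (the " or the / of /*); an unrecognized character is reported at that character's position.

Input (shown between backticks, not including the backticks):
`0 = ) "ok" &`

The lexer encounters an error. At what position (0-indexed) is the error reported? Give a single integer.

Answer: 11

Derivation:
pos=0: emit NUM '0' (now at pos=1)
pos=2: emit EQ '='
pos=4: emit RPAREN ')'
pos=6: enter STRING mode
pos=6: emit STR "ok" (now at pos=10)
pos=11: ERROR — unrecognized char '&'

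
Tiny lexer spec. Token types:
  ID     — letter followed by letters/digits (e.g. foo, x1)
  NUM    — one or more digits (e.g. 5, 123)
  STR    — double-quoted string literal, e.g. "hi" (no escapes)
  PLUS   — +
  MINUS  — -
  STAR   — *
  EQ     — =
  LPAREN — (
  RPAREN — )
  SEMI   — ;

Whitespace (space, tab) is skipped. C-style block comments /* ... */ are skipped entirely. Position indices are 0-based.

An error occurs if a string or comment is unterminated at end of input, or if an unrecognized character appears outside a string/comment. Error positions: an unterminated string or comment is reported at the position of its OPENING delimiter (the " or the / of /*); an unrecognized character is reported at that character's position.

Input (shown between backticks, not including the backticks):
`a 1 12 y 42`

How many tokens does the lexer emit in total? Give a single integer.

pos=0: emit ID 'a' (now at pos=1)
pos=2: emit NUM '1' (now at pos=3)
pos=4: emit NUM '12' (now at pos=6)
pos=7: emit ID 'y' (now at pos=8)
pos=9: emit NUM '42' (now at pos=11)
DONE. 5 tokens: [ID, NUM, NUM, ID, NUM]

Answer: 5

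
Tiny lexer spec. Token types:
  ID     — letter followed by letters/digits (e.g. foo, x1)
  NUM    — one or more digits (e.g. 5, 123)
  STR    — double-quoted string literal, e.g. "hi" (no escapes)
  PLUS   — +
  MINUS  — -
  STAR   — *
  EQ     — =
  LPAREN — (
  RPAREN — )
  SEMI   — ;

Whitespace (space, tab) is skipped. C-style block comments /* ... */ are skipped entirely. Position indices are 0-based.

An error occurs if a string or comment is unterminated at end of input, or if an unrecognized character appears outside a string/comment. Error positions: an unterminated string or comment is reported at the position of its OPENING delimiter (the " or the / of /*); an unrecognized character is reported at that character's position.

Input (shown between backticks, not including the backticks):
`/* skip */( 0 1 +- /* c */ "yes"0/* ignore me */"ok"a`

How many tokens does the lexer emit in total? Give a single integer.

pos=0: enter COMMENT mode (saw '/*')
exit COMMENT mode (now at pos=10)
pos=10: emit LPAREN '('
pos=12: emit NUM '0' (now at pos=13)
pos=14: emit NUM '1' (now at pos=15)
pos=16: emit PLUS '+'
pos=17: emit MINUS '-'
pos=19: enter COMMENT mode (saw '/*')
exit COMMENT mode (now at pos=26)
pos=27: enter STRING mode
pos=27: emit STR "yes" (now at pos=32)
pos=32: emit NUM '0' (now at pos=33)
pos=33: enter COMMENT mode (saw '/*')
exit COMMENT mode (now at pos=48)
pos=48: enter STRING mode
pos=48: emit STR "ok" (now at pos=52)
pos=52: emit ID 'a' (now at pos=53)
DONE. 9 tokens: [LPAREN, NUM, NUM, PLUS, MINUS, STR, NUM, STR, ID]

Answer: 9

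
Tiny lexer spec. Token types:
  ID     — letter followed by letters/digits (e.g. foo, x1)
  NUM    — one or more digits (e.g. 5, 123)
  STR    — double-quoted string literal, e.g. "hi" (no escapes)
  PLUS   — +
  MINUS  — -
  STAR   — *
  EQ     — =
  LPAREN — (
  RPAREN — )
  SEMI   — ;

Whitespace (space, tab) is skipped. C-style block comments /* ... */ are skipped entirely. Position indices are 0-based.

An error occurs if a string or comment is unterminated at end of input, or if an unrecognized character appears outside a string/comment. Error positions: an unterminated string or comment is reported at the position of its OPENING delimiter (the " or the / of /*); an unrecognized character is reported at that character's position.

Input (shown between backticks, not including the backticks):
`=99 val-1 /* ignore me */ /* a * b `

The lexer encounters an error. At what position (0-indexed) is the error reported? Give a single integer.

Answer: 26

Derivation:
pos=0: emit EQ '='
pos=1: emit NUM '99' (now at pos=3)
pos=4: emit ID 'val' (now at pos=7)
pos=7: emit MINUS '-'
pos=8: emit NUM '1' (now at pos=9)
pos=10: enter COMMENT mode (saw '/*')
exit COMMENT mode (now at pos=25)
pos=26: enter COMMENT mode (saw '/*')
pos=26: ERROR — unterminated comment (reached EOF)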